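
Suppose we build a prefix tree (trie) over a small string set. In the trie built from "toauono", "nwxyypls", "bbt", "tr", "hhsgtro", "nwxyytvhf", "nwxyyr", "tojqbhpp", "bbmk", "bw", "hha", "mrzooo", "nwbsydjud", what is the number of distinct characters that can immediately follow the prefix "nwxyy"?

3

Follow the path "nwxyy" to its node, then look at its outgoing edges.
Distinct next characters after "nwxyy": p, r, t.
That node has 3 child edges.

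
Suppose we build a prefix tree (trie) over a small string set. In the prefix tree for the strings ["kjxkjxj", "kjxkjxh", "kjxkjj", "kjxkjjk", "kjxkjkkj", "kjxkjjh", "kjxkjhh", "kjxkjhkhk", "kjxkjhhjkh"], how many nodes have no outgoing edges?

Leaves are exactly the stored words that no other stored word extends.
Those words: "kjxkjhhjkh", "kjxkjhkhk", "kjxkjjh", "kjxkjjk", "kjxkjkkj", "kjxkjxh", "kjxkjxj"
Leaf count: 7

7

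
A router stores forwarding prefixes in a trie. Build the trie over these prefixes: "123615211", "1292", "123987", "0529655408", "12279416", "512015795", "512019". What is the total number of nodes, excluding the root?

40

Count nodes per top-level branch (shared prefixes stored once):
  '0'-branch (0529655408): 10 nodes
  '1'-branch (12279416, 123615211, 123987, 1292): 20 nodes
  '5'-branch (512015795, 512019): 10 nodes
Sum: 40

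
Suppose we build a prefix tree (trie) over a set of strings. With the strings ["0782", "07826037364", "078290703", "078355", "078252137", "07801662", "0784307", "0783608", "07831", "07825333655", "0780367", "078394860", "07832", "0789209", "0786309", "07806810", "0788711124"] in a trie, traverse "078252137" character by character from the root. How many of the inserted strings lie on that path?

2

Walk "078252137" from the root; an end-of-word marker is hit whenever a stored word is a prefix of "078252137".
Prefixes of the query that are stored words: "0782", "078252137"
Count: 2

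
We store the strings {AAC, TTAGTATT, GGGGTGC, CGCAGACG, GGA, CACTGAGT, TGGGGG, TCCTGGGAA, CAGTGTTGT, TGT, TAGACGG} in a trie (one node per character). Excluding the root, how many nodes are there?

61

For each word, the new-node count is its length minus the longest prefix already in the trie:
  "AAC" → 3 new (A, A, C)
  "TTAGTATT" → 8 new (T, T, A, G, T, A, T, T)
  "GGGGTGC" → 7 new (G, G, G, G, T, G, C)
  "CGCAGACG" → 8 new (C, G, C, A, G, A, C, G)
  "GGA" → prefix "GG" already present; 1 new (A)
  "CACTGAGT" → prefix "C" already present; 7 new (A, C, T, G, A, G, T)
  "TGGGGG" → prefix "T" already present; 5 new (G, G, G, G, G)
  "TCCTGGGAA" → prefix "T" already present; 8 new (C, C, T, G, G, G, A, A)
  "CAGTGTTGT" → prefix "CA" already present; 7 new (G, T, G, T, T, G, T)
  "TGT" → prefix "TG" already present; 1 new (T)
  "TAGACGG" → prefix "T" already present; 6 new (A, G, A, C, G, G)
Total nodes = 3 + 8 + 7 + 8 + 1 + 7 + 5 + 8 + 7 + 1 + 6 = 61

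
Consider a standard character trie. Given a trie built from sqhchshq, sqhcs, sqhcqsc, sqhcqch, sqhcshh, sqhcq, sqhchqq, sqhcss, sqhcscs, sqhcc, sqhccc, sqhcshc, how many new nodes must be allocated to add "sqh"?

"sqh" is already a full path in the trie; only an end-marker is added.
No new nodes are needed: 0.

0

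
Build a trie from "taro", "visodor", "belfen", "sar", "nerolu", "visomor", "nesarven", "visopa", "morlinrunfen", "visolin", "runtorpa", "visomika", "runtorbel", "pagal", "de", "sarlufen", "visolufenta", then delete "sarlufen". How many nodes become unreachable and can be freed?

5

Walk "sarlufen" from the leaf back toward the root, removing each node that no remaining word uses.
The suffix "lufen" (5 nodes) is used only by "sarlufen"; "sar" is itself a stored word, so pruning stops there.
Nodes removed: 5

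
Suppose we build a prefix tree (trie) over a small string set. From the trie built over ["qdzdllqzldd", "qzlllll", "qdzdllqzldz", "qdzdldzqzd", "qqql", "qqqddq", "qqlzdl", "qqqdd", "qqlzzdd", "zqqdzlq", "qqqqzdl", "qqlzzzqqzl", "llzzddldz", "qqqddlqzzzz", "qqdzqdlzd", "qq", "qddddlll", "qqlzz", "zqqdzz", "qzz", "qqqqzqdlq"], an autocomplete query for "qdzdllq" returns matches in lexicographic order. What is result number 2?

qdzdllqzldz

Filter for "qdzdllq…" and sort: "qdzdllqzldd", "qdzdllqzldz"
The 2nd is qdzdllqzldz.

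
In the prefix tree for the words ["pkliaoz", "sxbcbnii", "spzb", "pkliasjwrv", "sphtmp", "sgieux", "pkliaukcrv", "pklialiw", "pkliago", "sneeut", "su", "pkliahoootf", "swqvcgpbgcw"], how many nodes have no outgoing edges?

13

A leaf is a node with no children — equivalently, the end of a word that is not a proper prefix of any other stored word.
Those words: "pkliago", "pkliahoootf", "pklialiw", "pkliaoz", "pkliasjwrv", "pkliaukcrv", "sgieux", "sneeut", "sphtmp", "spzb", "su", "swqvcgpbgcw", "sxbcbnii"
Leaf count: 13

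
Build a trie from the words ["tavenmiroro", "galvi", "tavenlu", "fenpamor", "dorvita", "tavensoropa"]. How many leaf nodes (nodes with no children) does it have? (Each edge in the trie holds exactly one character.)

Leaves are exactly the stored words that no other stored word extends.
Those words: "dorvita", "fenpamor", "galvi", "tavenlu", "tavenmiroro", "tavensoropa"
Leaf count: 6

6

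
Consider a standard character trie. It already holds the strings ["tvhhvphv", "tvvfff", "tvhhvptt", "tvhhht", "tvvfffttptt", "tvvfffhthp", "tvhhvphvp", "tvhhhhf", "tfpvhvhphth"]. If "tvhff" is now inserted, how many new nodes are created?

The longest prefix of "tvhff" already in the trie is "tvh" (length 3).
New nodes needed: |"tvhff"| − 3 = 5 − 3 = 2.

2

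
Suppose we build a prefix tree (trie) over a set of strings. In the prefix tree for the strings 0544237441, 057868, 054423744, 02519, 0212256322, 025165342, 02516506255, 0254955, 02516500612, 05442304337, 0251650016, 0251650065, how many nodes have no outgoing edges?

A leaf is a node with no children — equivalently, the end of a word that is not a proper prefix of any other stored word.
Those words: "0212256322", "0251650016", "02516500612", "0251650065", "02516506255", "025165342", "02519", "0254955", "05442304337", "0544237441", "057868"
Leaf count: 11

11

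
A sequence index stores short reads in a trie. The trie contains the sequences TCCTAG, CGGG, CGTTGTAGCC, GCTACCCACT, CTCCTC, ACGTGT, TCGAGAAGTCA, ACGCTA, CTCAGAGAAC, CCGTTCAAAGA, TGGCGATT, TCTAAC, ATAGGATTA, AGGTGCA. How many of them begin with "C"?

Traverse to the node for "C", then collect every word in that subtree.
Matches: "CCGTTCAAAGA", "CGGG", "CGTTGTAGCC", "CTCAGAGAAC", "CTCCTC"
Count: 5

5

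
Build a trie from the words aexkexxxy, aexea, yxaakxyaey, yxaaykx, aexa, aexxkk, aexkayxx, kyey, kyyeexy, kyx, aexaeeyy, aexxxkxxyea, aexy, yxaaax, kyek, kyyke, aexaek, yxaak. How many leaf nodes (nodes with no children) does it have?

16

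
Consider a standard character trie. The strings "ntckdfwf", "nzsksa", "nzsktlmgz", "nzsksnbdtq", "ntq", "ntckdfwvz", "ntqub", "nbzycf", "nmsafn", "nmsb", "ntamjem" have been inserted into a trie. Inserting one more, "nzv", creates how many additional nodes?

1

"nz" is already a path in the trie; the remaining "v" must be added.
New nodes needed: |"nzv"| − 2 = 3 − 2 = 1.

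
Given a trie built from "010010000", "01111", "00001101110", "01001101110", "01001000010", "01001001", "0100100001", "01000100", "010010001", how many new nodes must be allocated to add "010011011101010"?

4

Walking "010011011101010" from the root, the first 11 characters ("01001101110") follow existing edges; "1" is the first miss.
Each of the 4 remaining characters creates one node.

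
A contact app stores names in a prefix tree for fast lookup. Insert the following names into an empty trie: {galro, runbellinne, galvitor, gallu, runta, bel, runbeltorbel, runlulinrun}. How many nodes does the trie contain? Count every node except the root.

42

Insert word by word; a character creates a node only if that edge doesn't already exist:
  "galro" → 5 new (g, a, l, r, o)
  "runbellinne" → 11 new (r, u, n, b, e, l, l, i, n, n, e)
  "galvitor" → prefix "gal" already present; 5 new (v, i, t, o, r)
  "gallu" → prefix "gal" already present; 2 new (l, u)
  "runta" → prefix "run" already present; 2 new (t, a)
  "bel" → 3 new (b, e, l)
  "runbeltorbel" → prefix "runbel" already present; 6 new (t, o, r, b, e, l)
  "runlulinrun" → prefix "run" already present; 8 new (l, u, l, i, n, r, u, n)
Total nodes = 5 + 11 + 5 + 2 + 2 + 3 + 6 + 8 = 42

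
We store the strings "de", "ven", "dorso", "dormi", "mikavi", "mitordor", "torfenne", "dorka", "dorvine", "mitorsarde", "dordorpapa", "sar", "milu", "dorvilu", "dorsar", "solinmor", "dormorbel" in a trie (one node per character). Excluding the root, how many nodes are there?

70

Insert word by word; a character creates a node only if that edge doesn't already exist:
  "de" → 2 new (d, e)
  "ven" → 3 new (v, e, n)
  "dorso" → prefix "d" already present; 4 new (o, r, s, o)
  "dormi" → prefix "dor" already present; 2 new (m, i)
  "mikavi" → 6 new (m, i, k, a, v, i)
  "mitordor" → prefix "mi" already present; 6 new (t, o, r, d, o, r)
  "torfenne" → 8 new (t, o, r, f, e, n, n, e)
  "dorka" → prefix "dor" already present; 2 new (k, a)
  "dorvine" → prefix "dor" already present; 4 new (v, i, n, e)
  "mitorsarde" → prefix "mitor" already present; 5 new (s, a, r, d, e)
  "dordorpapa" → prefix "dor" already present; 7 new (d, o, r, p, a, p, a)
  "sar" → 3 new (s, a, r)
  "milu" → prefix "mi" already present; 2 new (l, u)
  "dorvilu" → prefix "dorvi" already present; 2 new (l, u)
  "dorsar" → prefix "dors" already present; 2 new (a, r)
  "solinmor" → prefix "s" already present; 7 new (o, l, i, n, m, o, r)
  "dormorbel" → prefix "dorm" already present; 5 new (o, r, b, e, l)
Total nodes = 2 + 3 + 4 + 2 + 6 + 6 + 8 + 2 + 4 + 5 + 7 + 3 + 2 + 2 + 2 + 7 + 5 = 70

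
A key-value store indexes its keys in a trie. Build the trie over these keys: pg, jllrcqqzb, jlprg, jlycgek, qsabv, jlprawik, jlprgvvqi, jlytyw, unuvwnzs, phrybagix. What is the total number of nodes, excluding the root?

51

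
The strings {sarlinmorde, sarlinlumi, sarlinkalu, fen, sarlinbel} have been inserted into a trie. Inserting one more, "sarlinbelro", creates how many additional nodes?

2

"sarlinbel" is already a path in the trie; the remaining "ro" must be added.
Each of the 2 remaining characters creates one node.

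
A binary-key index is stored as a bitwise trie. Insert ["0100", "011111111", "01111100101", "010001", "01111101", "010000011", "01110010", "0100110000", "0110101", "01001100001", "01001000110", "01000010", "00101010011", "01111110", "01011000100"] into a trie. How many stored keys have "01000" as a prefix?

Walk to "01000"; the words in its subtree are exactly those with that prefix.
Words under "01000": 010000011, 01000010, 010001
Count: 3

3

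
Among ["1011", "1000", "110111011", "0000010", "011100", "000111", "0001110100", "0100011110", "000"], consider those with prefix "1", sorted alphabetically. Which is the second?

1011

Words with prefix "1", in lexicographic order: "1000", "1011", "110111011"
The 2nd is 1011.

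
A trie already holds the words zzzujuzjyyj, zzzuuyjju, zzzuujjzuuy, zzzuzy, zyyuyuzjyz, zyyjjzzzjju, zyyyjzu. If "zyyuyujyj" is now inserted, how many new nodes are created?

The longest prefix of "zyyuyujyj" already in the trie is "zyyuyu" (length 6).
New nodes needed: |"zyyuyujyj"| − 6 = 9 − 6 = 3.

3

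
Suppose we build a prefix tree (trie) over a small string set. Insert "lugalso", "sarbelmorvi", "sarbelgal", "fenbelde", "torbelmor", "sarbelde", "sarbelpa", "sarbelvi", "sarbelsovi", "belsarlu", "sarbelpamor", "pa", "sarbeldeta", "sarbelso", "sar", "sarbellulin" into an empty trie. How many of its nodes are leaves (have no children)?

12

Leaves are exactly the stored words that no other stored word extends.
Those words: "belsarlu", "fenbelde", "lugalso", "pa", "sarbeldeta", "sarbelgal", "sarbellulin", "sarbelmorvi", "sarbelpamor", "sarbelsovi", "sarbelvi", "torbelmor"
Leaf count: 12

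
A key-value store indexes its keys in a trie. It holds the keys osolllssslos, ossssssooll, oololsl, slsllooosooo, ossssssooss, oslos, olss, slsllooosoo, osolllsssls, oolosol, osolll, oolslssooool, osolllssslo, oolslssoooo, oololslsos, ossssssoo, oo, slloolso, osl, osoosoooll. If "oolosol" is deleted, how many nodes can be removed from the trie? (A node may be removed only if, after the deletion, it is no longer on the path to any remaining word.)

A node on "oolosol"'s path can go only if nothing else ends at it or branches off below it.
The suffix "sol" (3 nodes) is used only by "oolosol"; the node for "oolo" still has the child "l", so pruning stops there.
Nodes removed: 3

3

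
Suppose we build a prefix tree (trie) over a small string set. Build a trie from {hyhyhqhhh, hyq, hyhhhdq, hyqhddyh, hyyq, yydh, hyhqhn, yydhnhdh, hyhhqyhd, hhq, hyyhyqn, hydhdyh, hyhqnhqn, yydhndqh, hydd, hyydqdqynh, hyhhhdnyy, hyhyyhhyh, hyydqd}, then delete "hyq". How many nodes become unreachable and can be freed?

0

A node on "hyq"'s path can go only if nothing else ends at it or branches off below it.
Every node on "hyq" is still needed (e.g. by "hyqhddyh"), so nothing is freed.
Nodes removed: 0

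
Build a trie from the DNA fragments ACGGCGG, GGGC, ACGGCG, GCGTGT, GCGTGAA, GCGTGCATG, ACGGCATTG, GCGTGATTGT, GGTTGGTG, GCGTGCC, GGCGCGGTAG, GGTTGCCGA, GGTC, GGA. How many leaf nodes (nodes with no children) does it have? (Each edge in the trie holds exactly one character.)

13

Leaves are exactly the stored words that no other stored word extends.
Those words: "ACGGCATTG", "ACGGCGG", "GCGTGAA", "GCGTGATTGT", "GCGTGCATG", "GCGTGCC", "GCGTGT", "GGA", "GGCGCGGTAG", "GGGC", "GGTC", "GGTTGCCGA", "GGTTGGTG"
Leaf count: 13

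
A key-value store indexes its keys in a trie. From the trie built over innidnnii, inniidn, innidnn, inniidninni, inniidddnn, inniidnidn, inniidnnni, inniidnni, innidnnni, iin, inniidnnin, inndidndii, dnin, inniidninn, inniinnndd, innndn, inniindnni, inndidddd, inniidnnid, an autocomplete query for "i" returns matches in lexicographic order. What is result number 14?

Filter for "i…" and sort: "iin", "inndidddd", "inndidndii", "innidnn", "innidnnii", "innidnnni", "inniidddnn", "inniidn", "inniidnidn", "inniidninn", "inniidninni", "inniidnni", "inniidnnid", "inniidnnin", "inniidnnni", "inniindnni", "inniinnndd", "innndn"
Position 14: inniidnnin

inniidnnin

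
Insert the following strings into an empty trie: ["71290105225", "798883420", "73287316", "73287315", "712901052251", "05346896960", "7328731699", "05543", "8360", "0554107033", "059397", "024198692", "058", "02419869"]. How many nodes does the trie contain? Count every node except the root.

67

For each word, the new-node count is its length minus the longest prefix already in the trie:
  "71290105225" → 11 new (7, 1, 2, 9, 0, 1, 0, 5, 2, 2, 5)
  "798883420" → prefix "7" already present; 8 new (9, 8, 8, 8, 3, 4, 2, 0)
  "73287316" → prefix "7" already present; 7 new (3, 2, 8, 7, 3, 1, 6)
  "73287315" → prefix "7328731" already present; 1 new (5)
  "712901052251" → prefix "71290105225" already present; 1 new (1)
  "05346896960" → 11 new (0, 5, 3, 4, 6, 8, 9, 6, 9, 6, 0)
  "7328731699" → prefix "73287316" already present; 2 new (9, 9)
  "05543" → prefix "05" already present; 3 new (5, 4, 3)
  "8360" → 4 new (8, 3, 6, 0)
  "0554107033" → prefix "0554" already present; 6 new (1, 0, 7, 0, 3, 3)
  "059397" → prefix "05" already present; 4 new (9, 3, 9, 7)
  "024198692" → prefix "0" already present; 8 new (2, 4, 1, 9, 8, 6, 9, 2)
  "058" → prefix "05" already present; 1 new (8)
  "02419869" → prefix "02419869" already present; 0 new (none)
Total nodes = 11 + 8 + 7 + 1 + 1 + 11 + 2 + 3 + 4 + 6 + 4 + 8 + 1 + 0 = 67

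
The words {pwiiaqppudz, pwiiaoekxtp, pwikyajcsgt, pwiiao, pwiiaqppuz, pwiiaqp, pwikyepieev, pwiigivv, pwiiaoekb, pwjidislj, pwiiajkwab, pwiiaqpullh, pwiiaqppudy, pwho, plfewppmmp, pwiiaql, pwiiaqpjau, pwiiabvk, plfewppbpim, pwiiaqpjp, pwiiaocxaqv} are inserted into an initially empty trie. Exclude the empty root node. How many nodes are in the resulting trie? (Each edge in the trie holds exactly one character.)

82

Count nodes per top-level branch (shared prefixes stored once):
  'p'-branch (plfewppbpim, plfewppmmp, pwho, pwiiabvk, pwiiajkwab, pwiiao, pwiiaocxaqv, pwiiaoekb, pwiiaoekxtp, pwiiaql, pwiiaqp, pwiiaqpjau, pwiiaqpjp, pwiiaqppudy, pwiiaqppudz, pwiiaqppuz, pwiiaqpullh, pwiigivv, pwikyajcsgt, pwikyepieev, pwjidislj): 82 nodes
Sum: 82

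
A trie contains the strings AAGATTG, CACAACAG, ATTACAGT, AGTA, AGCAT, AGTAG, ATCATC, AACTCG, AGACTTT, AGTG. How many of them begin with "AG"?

5

Filter for entries beginning with "AG":
Words under "AG": AGACTTT, AGCAT, AGTA, AGTAG, AGTG
Count: 5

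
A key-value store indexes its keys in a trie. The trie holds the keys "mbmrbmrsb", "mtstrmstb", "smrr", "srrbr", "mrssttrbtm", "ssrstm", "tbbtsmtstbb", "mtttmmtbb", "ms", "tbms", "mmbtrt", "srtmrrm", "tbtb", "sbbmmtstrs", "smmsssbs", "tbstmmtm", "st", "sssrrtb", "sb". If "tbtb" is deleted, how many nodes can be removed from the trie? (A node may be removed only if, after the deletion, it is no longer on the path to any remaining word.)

After clearing the end-marker at "tbtb", prune upward until reaching a node still needed by another word.
The suffix "tb" (2 nodes) is used only by "tbtb"; the node for "tb" still has the child "b", so pruning stops there.
Nodes removed: 2

2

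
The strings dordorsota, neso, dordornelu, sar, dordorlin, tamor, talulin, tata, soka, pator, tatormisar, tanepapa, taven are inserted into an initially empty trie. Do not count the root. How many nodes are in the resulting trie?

For each word, the new-node count is its length minus the longest prefix already in the trie:
  "dordorsota" → 10 new (d, o, r, d, o, r, s, o, t, a)
  "neso" → 4 new (n, e, s, o)
  "dordornelu" → prefix "dordor" already present; 4 new (n, e, l, u)
  "sar" → 3 new (s, a, r)
  "dordorlin" → prefix "dordor" already present; 3 new (l, i, n)
  "tamor" → 5 new (t, a, m, o, r)
  "talulin" → prefix "ta" already present; 5 new (l, u, l, i, n)
  "tata" → prefix "ta" already present; 2 new (t, a)
  "soka" → prefix "s" already present; 3 new (o, k, a)
  "pator" → 5 new (p, a, t, o, r)
  "tatormisar" → prefix "tat" already present; 7 new (o, r, m, i, s, a, r)
  "tanepapa" → prefix "ta" already present; 6 new (n, e, p, a, p, a)
  "taven" → prefix "ta" already present; 3 new (v, e, n)
Total nodes = 10 + 4 + 4 + 3 + 3 + 5 + 5 + 2 + 3 + 5 + 7 + 6 + 3 = 60

60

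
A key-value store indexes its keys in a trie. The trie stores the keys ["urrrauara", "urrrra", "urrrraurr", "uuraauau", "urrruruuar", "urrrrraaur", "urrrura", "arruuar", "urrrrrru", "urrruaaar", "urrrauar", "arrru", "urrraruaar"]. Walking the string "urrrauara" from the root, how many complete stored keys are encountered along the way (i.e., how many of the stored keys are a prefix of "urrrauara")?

2

Check each prefix of "urrrauara" against the stored set — each match is an end-marker on the path.
Prefixes of the query that are stored words: "urrrauar", "urrrauara"
Count: 2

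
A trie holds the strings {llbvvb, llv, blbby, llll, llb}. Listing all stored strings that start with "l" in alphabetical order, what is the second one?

Filter for "l…" and sort: "llb", "llbvvb", "llll", "llv"
Position 2: llbvvb

llbvvb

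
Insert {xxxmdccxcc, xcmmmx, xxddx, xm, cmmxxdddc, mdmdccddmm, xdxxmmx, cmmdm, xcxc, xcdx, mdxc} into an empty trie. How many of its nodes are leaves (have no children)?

11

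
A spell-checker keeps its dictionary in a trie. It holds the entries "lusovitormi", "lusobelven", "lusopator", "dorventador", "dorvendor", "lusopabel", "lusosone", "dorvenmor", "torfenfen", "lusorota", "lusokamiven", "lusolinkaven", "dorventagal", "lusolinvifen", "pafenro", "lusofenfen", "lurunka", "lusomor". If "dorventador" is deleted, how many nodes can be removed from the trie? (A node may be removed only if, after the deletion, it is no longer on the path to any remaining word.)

After clearing the end-marker at "dorventador", prune upward until reaching a node still needed by another word.
The suffix "dor" (3 nodes) is used only by "dorventador"; the node for "dorventa" still has the child "g", so pruning stops there.
Nodes removed: 3

3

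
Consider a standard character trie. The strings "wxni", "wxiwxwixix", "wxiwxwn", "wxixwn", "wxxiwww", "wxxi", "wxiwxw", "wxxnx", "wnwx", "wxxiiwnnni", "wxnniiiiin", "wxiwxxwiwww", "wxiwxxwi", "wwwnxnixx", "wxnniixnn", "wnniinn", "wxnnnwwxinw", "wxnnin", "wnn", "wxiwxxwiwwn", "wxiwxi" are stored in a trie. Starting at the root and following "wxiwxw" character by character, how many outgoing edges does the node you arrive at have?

The children of the "wxiwxw" node are the distinct next characters among strings starting with "wxiwxw".
Distinct next characters after "wxiwxw": i, n.
That node has 2 child edges.

2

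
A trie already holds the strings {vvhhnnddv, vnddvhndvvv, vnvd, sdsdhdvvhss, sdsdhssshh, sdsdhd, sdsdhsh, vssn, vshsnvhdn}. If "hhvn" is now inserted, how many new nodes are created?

Nothing in the trie begins with "h"; the whole of "hhvn" is new.
4 − 0 = 4 new nodes.

4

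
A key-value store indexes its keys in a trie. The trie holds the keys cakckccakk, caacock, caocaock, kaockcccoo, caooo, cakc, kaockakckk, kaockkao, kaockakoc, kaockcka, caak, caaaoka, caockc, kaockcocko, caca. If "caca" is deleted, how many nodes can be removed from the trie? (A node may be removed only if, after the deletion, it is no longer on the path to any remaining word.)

Walk "caca" from the leaf back toward the root, removing each node that no remaining word uses.
The suffix "ca" (2 nodes) is used only by "caca"; the node for "ca" still has the child "k", so pruning stops there.
Nodes removed: 2

2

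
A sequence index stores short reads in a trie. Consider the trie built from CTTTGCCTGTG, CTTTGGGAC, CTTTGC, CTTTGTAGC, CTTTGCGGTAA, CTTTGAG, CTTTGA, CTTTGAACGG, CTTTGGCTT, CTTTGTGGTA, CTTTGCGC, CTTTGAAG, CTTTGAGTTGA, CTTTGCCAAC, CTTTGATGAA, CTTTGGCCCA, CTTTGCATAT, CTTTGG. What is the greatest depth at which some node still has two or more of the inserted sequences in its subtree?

7

Equivalently: take the maximum, over all pairs, of their longest common prefix length.
e.g. "CTTTGAACGG" and "CTTTGAAG" share the prefix "CTTTGAA" of length 7; no pair shares a longer one.
Longest shared-prefix length: 7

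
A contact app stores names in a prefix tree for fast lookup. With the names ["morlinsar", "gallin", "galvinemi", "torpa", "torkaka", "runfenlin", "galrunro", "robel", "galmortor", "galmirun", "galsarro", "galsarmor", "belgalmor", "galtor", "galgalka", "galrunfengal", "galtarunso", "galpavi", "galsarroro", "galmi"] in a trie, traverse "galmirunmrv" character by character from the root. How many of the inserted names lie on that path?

2

Traverse "galmirunmrv" character by character; count nodes along the way that are marked as word ends.
Prefixes of the query that are stored words: "galmi", "galmirun"
Count: 2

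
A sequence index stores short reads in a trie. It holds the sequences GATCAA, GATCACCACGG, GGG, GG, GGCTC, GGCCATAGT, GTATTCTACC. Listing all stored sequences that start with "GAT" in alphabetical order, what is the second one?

Filter for "GAT…" and sort: "GATCAA", "GATCACCACGG"
Position 2: GATCACCACGG

GATCACCACGG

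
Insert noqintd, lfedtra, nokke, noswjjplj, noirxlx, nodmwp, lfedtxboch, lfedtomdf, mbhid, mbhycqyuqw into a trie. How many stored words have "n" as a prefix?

5

Filter for entries beginning with "n":
Matches: "nodmwp", "noirxlx", "nokke", "noqintd", "noswjjplj"
Count: 5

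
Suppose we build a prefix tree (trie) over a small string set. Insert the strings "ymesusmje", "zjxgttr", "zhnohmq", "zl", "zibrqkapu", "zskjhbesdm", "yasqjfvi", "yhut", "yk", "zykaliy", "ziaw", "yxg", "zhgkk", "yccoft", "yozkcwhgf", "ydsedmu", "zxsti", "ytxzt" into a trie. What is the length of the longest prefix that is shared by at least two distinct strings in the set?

2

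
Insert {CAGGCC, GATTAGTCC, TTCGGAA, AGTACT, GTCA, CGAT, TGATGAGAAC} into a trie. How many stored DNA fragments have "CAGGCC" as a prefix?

1

Traverse to the node for "CAGGCC", then collect every word in that subtree.
Words under "CAGGCC": CAGGCC
Count: 1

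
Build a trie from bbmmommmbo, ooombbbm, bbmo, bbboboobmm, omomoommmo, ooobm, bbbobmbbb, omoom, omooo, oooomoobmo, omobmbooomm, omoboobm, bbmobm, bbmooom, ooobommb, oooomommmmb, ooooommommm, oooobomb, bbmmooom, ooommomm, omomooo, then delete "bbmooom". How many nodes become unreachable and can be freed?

A node on "bbmooom"'s path can go only if nothing else ends at it or branches off below it.
The suffix "oom" (3 nodes) is used only by "bbmooom"; the node for "bbmo" still has the child "b", so pruning stops there.
Nodes removed: 3

3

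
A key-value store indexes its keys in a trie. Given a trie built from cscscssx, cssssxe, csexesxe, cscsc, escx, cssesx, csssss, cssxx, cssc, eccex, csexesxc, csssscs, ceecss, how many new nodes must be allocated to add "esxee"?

Walking "esxee" from the root, the first 2 characters ("es") follow existing edges; "x" is the first miss.
New nodes needed: |"esxee"| − 2 = 5 − 2 = 3.

3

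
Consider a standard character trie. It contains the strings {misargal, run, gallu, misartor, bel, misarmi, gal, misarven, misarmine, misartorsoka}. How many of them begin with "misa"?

6

Walk to "misa"; the words in its subtree are exactly those with that prefix.
Words under "misa": misargal, misarmi, misarmine, misartor, misartorsoka, misarven
Count: 6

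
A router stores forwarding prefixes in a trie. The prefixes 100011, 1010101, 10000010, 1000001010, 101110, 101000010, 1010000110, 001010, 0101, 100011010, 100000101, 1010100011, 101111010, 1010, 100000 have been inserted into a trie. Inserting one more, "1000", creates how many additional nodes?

0

"1000" is already a full path in the trie; only an end-marker is added.
No new nodes are needed: 0.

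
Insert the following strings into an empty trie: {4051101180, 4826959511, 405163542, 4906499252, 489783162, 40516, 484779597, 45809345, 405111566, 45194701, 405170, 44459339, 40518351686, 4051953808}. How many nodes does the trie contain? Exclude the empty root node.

Count nodes per top-level branch (shared prefixes stored once):
  '4'-branch (4051101180, 405111566, 40516, 405163542, 405170, 40518351686, 4051953808, 44459339, 45194701, 45809345, 4826959511, 484779597, 489783162, 4906499252): 86 nodes
Sum: 86

86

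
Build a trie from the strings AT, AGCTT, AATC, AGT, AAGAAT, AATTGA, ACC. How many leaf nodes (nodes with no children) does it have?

A leaf is a node with no children — equivalently, the end of a word that is not a proper prefix of any other stored word.
Those words: "AAGAAT", "AATC", "AATTGA", "ACC", "AGCTT", "AGT", "AT"
Leaf count: 7

7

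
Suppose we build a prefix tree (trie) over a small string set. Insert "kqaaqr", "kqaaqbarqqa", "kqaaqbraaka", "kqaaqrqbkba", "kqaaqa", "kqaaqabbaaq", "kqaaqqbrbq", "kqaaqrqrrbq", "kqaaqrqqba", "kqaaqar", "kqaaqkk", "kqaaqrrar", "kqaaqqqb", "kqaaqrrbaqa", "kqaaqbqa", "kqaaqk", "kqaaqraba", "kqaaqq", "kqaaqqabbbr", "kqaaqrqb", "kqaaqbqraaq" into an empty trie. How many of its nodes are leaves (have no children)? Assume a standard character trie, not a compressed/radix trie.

16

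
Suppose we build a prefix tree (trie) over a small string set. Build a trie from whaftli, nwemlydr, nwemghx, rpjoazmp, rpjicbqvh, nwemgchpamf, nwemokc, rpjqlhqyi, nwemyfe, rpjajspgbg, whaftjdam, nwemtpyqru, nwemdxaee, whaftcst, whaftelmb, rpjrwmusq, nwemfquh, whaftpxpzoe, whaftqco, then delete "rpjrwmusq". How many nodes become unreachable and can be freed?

A node on "rpjrwmusq"'s path can go only if nothing else ends at it or branches off below it.
The suffix "rwmusq" (6 nodes) is used only by "rpjrwmusq"; the node for "rpj" still has the child "o", so pruning stops there.
Nodes removed: 6

6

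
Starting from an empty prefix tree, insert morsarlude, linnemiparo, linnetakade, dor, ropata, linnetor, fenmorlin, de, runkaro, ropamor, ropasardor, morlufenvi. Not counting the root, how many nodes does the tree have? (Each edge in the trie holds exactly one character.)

Count nodes per top-level branch (shared prefixes stored once):
  'd'-branch (de, dor): 4 nodes
  'f'-branch (fenmorlin): 9 nodes
  'l'-branch (linnemiparo, linnetakade, linnetor): 19 nodes
  'm'-branch (morlufenvi, morsarlude): 17 nodes
  'r'-branch (ropamor, ropasardor, ropata, runkaro): 21 nodes
Sum: 70

70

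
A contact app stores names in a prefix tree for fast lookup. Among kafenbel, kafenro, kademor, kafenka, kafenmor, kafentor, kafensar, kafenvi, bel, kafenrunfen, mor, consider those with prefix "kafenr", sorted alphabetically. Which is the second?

Filter for "kafenr…" and sort: "kafenro", "kafenrunfen"
Position 2: kafenrunfen

kafenrunfen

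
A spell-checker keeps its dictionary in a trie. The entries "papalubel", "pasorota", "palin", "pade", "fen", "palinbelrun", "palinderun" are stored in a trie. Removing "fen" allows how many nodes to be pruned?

3

After clearing the end-marker at "fen", prune upward until reaching a node still needed by another word.
No other word shares any prefix with "fen", so all 3 of its nodes go.
Nodes removed: 3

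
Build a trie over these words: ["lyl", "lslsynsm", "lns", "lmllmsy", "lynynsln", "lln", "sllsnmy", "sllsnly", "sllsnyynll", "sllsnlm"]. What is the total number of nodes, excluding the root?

For each word, the new-node count is its length minus the longest prefix already in the trie:
  "lyl" → 3 new (l, y, l)
  "lslsynsm" → prefix "l" already present; 7 new (s, l, s, y, n, s, m)
  "lns" → prefix "l" already present; 2 new (n, s)
  "lmllmsy" → prefix "l" already present; 6 new (m, l, l, m, s, y)
  "lynynsln" → prefix "ly" already present; 6 new (n, y, n, s, l, n)
  "lln" → prefix "l" already present; 2 new (l, n)
  "sllsnmy" → 7 new (s, l, l, s, n, m, y)
  "sllsnly" → prefix "sllsn" already present; 2 new (l, y)
  "sllsnyynll" → prefix "sllsn" already present; 5 new (y, y, n, l, l)
  "sllsnlm" → prefix "sllsnl" already present; 1 new (m)
Total nodes = 3 + 7 + 2 + 6 + 6 + 2 + 7 + 2 + 5 + 1 = 41

41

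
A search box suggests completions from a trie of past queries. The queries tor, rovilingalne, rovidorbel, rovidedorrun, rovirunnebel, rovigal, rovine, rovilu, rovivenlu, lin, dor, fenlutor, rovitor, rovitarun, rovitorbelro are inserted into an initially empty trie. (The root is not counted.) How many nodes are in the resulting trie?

73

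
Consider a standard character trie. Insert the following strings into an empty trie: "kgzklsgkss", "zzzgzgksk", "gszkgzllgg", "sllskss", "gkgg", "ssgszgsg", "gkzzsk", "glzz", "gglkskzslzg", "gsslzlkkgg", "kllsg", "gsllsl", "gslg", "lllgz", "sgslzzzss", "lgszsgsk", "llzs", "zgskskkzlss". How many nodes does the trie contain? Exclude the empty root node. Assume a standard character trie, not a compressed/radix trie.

112

Count nodes per top-level branch (shared prefixes stored once):
  'g'-branch (gglkskzslzg, gkgg, gkzzsk, glzz, gslg, gsllsl, gsslzlkkgg, gszkgzllgg): 43 nodes
  'k'-branch (kgzklsgkss, kllsg): 14 nodes
  'l'-branch (lgszsgsk, lllgz, llzs): 14 nodes
  's'-branch (sgslzzzss, sllskss, ssgszgsg): 22 nodes
  'z'-branch (zgskskkzlss, zzzgzgksk): 19 nodes
Sum: 112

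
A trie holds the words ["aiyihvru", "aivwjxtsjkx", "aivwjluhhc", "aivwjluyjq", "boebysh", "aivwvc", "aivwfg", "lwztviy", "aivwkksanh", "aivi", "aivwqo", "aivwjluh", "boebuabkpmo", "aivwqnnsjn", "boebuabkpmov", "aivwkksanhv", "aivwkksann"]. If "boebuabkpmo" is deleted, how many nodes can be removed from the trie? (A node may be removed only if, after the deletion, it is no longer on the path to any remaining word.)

0

Walk "boebuabkpmo" from the leaf back toward the root, removing each node that no remaining word uses.
Every node on "boebuabkpmo" is still needed (e.g. by "boebuabkpmov"), so nothing is freed.
Nodes removed: 0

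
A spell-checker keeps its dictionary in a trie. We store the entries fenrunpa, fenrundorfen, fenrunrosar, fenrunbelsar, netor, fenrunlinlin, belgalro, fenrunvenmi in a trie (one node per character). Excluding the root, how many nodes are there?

Trace insertions, counting only characters that open a new branch:
  "fenrunpa" → 8 new (f, e, n, r, u, n, p, a)
  "fenrundorfen" → prefix "fenrun" already present; 6 new (d, o, r, f, e, n)
  "fenrunrosar" → prefix "fenrun" already present; 5 new (r, o, s, a, r)
  "fenrunbelsar" → prefix "fenrun" already present; 6 new (b, e, l, s, a, r)
  "netor" → 5 new (n, e, t, o, r)
  "fenrunlinlin" → prefix "fenrun" already present; 6 new (l, i, n, l, i, n)
  "belgalro" → 8 new (b, e, l, g, a, l, r, o)
  "fenrunvenmi" → prefix "fenrun" already present; 5 new (v, e, n, m, i)
Total nodes = 8 + 6 + 5 + 6 + 5 + 6 + 8 + 5 = 49

49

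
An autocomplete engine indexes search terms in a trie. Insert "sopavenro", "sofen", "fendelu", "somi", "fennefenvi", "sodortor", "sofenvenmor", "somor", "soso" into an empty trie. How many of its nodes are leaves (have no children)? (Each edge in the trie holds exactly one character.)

8

Leaves are exactly the stored words that no other stored word extends.
Those words: "fendelu", "fennefenvi", "sodortor", "sofenvenmor", "somi", "somor", "sopavenro", "soso"
Leaf count: 8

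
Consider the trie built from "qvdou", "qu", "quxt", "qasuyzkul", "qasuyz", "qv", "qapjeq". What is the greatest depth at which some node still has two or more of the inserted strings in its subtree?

The deepest shared node is where two words last agree before diverging.
e.g. "qasuyz" and "qasuyzkul" share the prefix "qasuyz" of length 6; no pair shares a longer one.
Longest shared-prefix length: 6

6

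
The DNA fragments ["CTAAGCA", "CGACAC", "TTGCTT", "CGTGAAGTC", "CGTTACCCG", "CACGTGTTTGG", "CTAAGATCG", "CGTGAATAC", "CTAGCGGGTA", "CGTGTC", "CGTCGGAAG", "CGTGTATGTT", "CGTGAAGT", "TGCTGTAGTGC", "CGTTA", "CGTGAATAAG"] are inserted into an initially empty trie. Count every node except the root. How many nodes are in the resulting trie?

Insert word by word; a character creates a node only if that edge doesn't already exist:
  "CTAAGCA" → 7 new (C, T, A, A, G, C, A)
  "CGACAC" → prefix "C" already present; 5 new (G, A, C, A, C)
  "TTGCTT" → 6 new (T, T, G, C, T, T)
  "CGTGAAGTC" → prefix "CG" already present; 7 new (T, G, A, A, G, T, C)
  "CGTTACCCG" → prefix "CGT" already present; 6 new (T, A, C, C, C, G)
  "CACGTGTTTGG" → prefix "C" already present; 10 new (A, C, G, T, G, T, T, T, G, G)
  "CTAAGATCG" → prefix "CTAAG" already present; 4 new (A, T, C, G)
  "CGTGAATAC" → prefix "CGTGAA" already present; 3 new (T, A, C)
  "CTAGCGGGTA" → prefix "CTA" already present; 7 new (G, C, G, G, G, T, A)
  "CGTGTC" → prefix "CGTG" already present; 2 new (T, C)
  "CGTCGGAAG" → prefix "CGT" already present; 6 new (C, G, G, A, A, G)
  "CGTGTATGTT" → prefix "CGTGT" already present; 5 new (A, T, G, T, T)
  "CGTGAAGT" → prefix "CGTGAAGT" already present; 0 new (none)
  "TGCTGTAGTGC" → prefix "T" already present; 10 new (G, C, T, G, T, A, G, T, G, C)
  "CGTTA" → prefix "CGTTA" already present; 0 new (none)
  "CGTGAATAAG" → prefix "CGTGAATA" already present; 2 new (A, G)
Total nodes = 7 + 5 + 6 + 7 + 6 + 10 + 4 + 3 + 7 + 2 + 6 + 5 + 0 + 10 + 0 + 2 = 80

80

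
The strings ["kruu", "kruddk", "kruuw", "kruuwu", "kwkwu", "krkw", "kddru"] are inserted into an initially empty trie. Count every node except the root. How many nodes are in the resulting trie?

Count nodes per top-level branch (shared prefixes stored once):
  'k'-branch (kddru, krkw, kruddk, kruu, kruuw, kruuwu, kwkwu): 19 nodes
Sum: 19

19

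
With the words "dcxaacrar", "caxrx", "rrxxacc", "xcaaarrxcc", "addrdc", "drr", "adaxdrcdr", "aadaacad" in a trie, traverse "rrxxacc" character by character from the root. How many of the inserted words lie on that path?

Walk "rrxxacc" from the root; an end-of-word marker is hit whenever a stored word is a prefix of "rrxxacc".
Prefixes of the query that are stored words: "rrxxacc"
Count: 1

1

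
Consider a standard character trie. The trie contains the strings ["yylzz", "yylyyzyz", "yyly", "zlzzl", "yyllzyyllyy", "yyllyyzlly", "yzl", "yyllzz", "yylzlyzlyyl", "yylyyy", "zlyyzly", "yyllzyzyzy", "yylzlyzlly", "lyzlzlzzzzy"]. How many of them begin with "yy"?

10

Walk to "yy"; the words in its subtree are exactly those with that prefix.
Words under "yy": yyllyyzlly, yyllzyyllyy, yyllzyzyzy, yyllzz, yyly, yylyyy, yylyyzyz, yylzlyzlly, yylzlyzlyyl, yylzz
Count: 10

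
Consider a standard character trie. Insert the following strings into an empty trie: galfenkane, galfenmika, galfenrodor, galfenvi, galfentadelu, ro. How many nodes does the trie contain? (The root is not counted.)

29

For each word, the new-node count is its length minus the longest prefix already in the trie:
  "galfenkane" → 10 new (g, a, l, f, e, n, k, a, n, e)
  "galfenmika" → prefix "galfen" already present; 4 new (m, i, k, a)
  "galfenrodor" → prefix "galfen" already present; 5 new (r, o, d, o, r)
  "galfenvi" → prefix "galfen" already present; 2 new (v, i)
  "galfentadelu" → prefix "galfen" already present; 6 new (t, a, d, e, l, u)
  "ro" → 2 new (r, o)
Total nodes = 10 + 4 + 5 + 2 + 6 + 2 = 29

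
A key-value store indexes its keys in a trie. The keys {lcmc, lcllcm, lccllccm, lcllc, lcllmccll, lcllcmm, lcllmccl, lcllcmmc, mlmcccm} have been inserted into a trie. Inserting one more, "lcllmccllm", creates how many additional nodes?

"lcllmccll" is already a path in the trie; the remaining "m" must be added.
So 10 − 9 = 1 new nodes.

1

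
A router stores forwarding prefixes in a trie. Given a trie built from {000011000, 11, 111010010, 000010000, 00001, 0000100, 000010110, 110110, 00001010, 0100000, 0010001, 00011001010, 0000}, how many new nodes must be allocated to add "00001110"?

Walking "00001110" from the root, the first 6 characters ("000011") follow existing edges; "1" is the first miss.
So 8 − 6 = 2 new nodes.

2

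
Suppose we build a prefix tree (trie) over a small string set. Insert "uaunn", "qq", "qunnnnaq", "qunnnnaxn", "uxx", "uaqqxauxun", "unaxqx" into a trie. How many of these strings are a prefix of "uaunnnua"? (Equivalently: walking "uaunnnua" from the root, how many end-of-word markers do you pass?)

1

Check each prefix of "uaunnnua" against the stored set — each match is an end-marker on the path.
Prefixes of the query that are stored words: "uaunn"
Count: 1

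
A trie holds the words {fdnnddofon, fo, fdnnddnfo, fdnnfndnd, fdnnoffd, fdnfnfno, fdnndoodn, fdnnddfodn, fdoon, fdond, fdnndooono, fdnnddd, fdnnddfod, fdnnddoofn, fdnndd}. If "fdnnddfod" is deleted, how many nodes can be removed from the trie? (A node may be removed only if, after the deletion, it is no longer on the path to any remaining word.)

0

After clearing the end-marker at "fdnnddfod", prune upward until reaching a node still needed by another word.
Every node on "fdnnddfod" is still needed (e.g. by "fdnnddfodn"), so nothing is freed.
Nodes removed: 0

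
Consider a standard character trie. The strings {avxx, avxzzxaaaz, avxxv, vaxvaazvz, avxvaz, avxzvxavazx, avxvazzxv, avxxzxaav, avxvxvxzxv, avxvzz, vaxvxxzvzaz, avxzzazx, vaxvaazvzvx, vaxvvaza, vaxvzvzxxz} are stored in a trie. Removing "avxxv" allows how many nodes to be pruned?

1

A node on "avxxv"'s path can go only if nothing else ends at it or branches off below it.
The suffix "v" (1 node) is used only by "avxxv"; the node for "avxx" still has the child "z", so pruning stops there.
Nodes removed: 1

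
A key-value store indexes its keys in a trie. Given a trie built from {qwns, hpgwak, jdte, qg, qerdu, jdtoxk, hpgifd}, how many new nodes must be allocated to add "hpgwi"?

"hpgw" is already a path in the trie; the remaining "i" must be added.
New nodes needed: |"hpgwi"| − 4 = 5 − 4 = 1.

1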